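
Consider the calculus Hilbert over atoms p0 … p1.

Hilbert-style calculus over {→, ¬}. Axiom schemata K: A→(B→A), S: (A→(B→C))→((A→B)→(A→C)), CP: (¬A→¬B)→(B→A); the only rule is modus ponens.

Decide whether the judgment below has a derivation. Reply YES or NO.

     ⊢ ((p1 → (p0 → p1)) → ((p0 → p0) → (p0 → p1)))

Truth-table refutation:
  v=00: Γ:[] Δ:[((p1 → (p0 → p1)) → ((p0 → p0) → (p0 → p1)))=T] refutes=False
  v=01: Γ:[] Δ:[((p1 → (p0 → p1)) → ((p0 → p0) → (p0 → p1)))=T] refutes=False
  v=10: Γ:[] Δ:[((p1 → (p0 → p1)) → ((p0 → p0) → (p0 → p1)))=F] refutes=True  ← countermodel

Result: NO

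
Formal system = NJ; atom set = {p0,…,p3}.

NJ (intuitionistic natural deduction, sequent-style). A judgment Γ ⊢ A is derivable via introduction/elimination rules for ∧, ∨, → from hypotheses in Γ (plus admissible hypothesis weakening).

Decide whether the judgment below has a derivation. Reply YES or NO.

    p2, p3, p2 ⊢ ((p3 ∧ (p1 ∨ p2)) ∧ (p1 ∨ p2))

Derivation (root first):
[Wk] p2, p3, p2 ⊢ ((p3 ∧ (p1 ∨ p2)) ∧ (p1 ∨ p2))
  [∧I] p2, p3 ⊢ ((p3 ∧ (p1 ∨ p2)) ∧ (p1 ∨ p2))
    [∧I] p2, p3 ⊢ (p3 ∧ (p1 ∨ p2))
      [Ax] p3 ⊢ p3
      [∨I₂] p2 ⊢ (p1 ∨ p2)
        [Ax] p2 ⊢ p2
    [∨I₂] p2 ⊢ (p1 ∨ p2)
      [Ax] p2 ⊢ p2

Result: YES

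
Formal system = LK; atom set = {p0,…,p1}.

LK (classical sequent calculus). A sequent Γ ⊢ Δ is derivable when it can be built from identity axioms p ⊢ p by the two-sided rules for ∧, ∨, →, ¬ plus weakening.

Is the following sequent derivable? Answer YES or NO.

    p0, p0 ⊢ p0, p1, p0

Proof tree:
[WR] p0, p0 ⊢ p0, p1, p0
  [WR] p0, p0 ⊢ p0, p1
    [WL] p0, p0 ⊢ p0
      [Ax] p0 ⊢ p0

Result: YES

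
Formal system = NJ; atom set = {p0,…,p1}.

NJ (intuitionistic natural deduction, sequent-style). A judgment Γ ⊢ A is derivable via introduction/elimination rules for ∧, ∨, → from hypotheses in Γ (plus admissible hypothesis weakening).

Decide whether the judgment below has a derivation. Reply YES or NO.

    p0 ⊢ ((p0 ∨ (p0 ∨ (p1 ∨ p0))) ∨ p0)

Derivation (root first):
[∨I₁] p0 ⊢ ((p0 ∨ (p0 ∨ (p1 ∨ p0))) ∨ p0)
  [∨I₂] p0 ⊢ (p0 ∨ (p0 ∨ (p1 ∨ p0)))
    [∨I₂] p0 ⊢ (p0 ∨ (p1 ∨ p0))
      [∨I₂] p0 ⊢ (p1 ∨ p0)
        [Ax] p0 ⊢ p0

Result: YES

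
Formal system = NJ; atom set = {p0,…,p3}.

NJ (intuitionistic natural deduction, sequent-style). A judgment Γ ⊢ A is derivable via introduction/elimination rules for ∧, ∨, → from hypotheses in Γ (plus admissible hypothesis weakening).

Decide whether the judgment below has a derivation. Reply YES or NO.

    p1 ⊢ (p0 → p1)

Proof tree:
[→I] p1 ⊢ (p0 → p1)
  [Wk] p1, p0 ⊢ p1
    [Ax] p1 ⊢ p1

Result: YES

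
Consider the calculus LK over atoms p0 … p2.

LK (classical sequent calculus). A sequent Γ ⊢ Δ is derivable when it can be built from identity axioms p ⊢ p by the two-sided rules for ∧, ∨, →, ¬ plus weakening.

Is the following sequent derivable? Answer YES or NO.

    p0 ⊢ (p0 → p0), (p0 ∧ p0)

Proof tree:
[∧R] p0 ⊢ (p0 → p0), (p0 ∧ p0)
  [WR]  ⊢ (p0 → p0), p0
    [→R]  ⊢ (p0 → p0)
      [Ax] p0 ⊢ p0
  [Ax] p0 ⊢ p0

Result: YES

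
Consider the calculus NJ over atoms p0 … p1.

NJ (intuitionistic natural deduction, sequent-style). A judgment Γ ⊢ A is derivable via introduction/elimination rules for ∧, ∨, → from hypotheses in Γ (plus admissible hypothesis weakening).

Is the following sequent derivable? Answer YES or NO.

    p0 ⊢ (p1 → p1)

Derivation (root first):
[→I] p0 ⊢ (p1 → p1)
  [Wk] p1, p0 ⊢ p1
    [Ax] p1 ⊢ p1

Result: YES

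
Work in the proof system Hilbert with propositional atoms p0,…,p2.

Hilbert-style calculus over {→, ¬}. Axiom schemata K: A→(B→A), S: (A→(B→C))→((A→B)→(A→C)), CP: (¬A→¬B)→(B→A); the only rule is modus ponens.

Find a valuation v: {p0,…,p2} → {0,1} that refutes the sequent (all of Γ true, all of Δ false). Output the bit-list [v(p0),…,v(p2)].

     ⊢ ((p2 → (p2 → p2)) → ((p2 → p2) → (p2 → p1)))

Truth-table refutation:
  v=000: Γ:[] Δ:[((p2 → (p2 → p2)) → ((p2 → p2) → (p2 → p1)))=T] refutes=False
  v=001: Γ:[] Δ:[((p2 → (p2 → p2)) → ((p2 → p2) → (p2 → p1)))=F] refutes=True  ← countermodel

Result: [0, 0, 1]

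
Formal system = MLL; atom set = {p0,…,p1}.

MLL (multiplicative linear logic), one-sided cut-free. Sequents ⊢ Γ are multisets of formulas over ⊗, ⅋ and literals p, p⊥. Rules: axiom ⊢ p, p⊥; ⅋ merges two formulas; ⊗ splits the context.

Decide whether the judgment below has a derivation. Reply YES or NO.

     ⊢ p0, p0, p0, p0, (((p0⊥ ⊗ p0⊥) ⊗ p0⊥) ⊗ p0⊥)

Proof tree:
[⊗]  ⊢ p0, p0, p0, p0, (((p0⊥ ⊗ p0⊥) ⊗ p0⊥) ⊗ p0⊥)
  [⊗]  ⊢ p0, p0, p0, ((p0⊥ ⊗ p0⊥) ⊗ p0⊥)
    [⊗]  ⊢ p0, p0, (p0⊥ ⊗ p0⊥)
      [Ax]  ⊢ p0, p0⊥
      [Ax]  ⊢ p0, p0⊥
    [Ax]  ⊢ p0, p0⊥
  [Ax]  ⊢ p0, p0⊥

Result: YES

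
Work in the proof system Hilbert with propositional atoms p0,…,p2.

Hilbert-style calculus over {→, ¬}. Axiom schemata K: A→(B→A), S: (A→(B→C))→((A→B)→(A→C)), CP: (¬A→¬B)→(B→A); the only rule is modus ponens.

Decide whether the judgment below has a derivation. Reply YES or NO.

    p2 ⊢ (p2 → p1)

Search for a countermodel by truth-table:
  v=000: Γ:[p2=F] Δ:[(p2 → p1)=T] refutes=False
  v=001: Γ:[p2=T] Δ:[(p2 → p1)=F] refutes=True  ← countermodel

Result: NO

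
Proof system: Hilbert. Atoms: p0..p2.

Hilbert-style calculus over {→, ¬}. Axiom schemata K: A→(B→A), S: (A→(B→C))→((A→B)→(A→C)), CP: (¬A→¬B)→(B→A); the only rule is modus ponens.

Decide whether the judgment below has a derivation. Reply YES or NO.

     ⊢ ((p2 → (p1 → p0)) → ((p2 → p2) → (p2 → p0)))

Truth-table refutation:
  v=000: Γ:[] Δ:[((p2 → (p1 → p0)) → ((p2 → p2) → (p2 → p0)))=T] refutes=False
  v=001: Γ:[] Δ:[((p2 → (p1 → p0)) → ((p2 → p2) → (p2 → p0)))=F] refutes=True  ← countermodel

Result: NO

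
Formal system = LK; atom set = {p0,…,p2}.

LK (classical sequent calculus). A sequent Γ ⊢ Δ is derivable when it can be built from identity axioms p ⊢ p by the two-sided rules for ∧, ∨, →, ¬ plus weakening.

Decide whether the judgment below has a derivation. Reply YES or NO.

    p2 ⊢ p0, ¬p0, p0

Proof tree:
[WR] p2 ⊢ p0, ¬p0, p0
  [WL] p2 ⊢ p0, ¬p0
    [¬R]  ⊢ p0, ¬p0
      [Ax] p0 ⊢ p0

Result: YES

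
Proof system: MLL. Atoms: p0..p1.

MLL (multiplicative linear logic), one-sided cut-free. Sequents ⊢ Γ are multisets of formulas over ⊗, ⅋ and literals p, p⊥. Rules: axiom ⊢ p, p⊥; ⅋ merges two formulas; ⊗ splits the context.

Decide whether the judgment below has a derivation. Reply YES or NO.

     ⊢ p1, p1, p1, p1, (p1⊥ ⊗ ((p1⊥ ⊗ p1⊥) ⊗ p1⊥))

Derivation trace:
[⊗]  ⊢ p1, p1, p1, p1, (p1⊥ ⊗ ((p1⊥ ⊗ p1⊥) ⊗ p1⊥))
  [Ax]  ⊢ p1, p1⊥
  [⊗]  ⊢ p1, p1, p1, ((p1⊥ ⊗ p1⊥) ⊗ p1⊥)
    [⊗]  ⊢ p1, p1, (p1⊥ ⊗ p1⊥)
      [Ax]  ⊢ p1, p1⊥
      [Ax]  ⊢ p1, p1⊥
    [Ax]  ⊢ p1, p1⊥

Result: YES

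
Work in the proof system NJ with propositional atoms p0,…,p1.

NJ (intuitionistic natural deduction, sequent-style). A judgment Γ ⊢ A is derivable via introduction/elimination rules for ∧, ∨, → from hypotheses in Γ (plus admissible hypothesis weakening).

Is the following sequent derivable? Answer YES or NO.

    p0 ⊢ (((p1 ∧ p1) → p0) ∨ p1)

Derivation trace:
[∨I₁] p0 ⊢ (((p1 ∧ p1) → p0) ∨ p1)
  [→I] p0 ⊢ ((p1 ∧ p1) → p0)
    [Wk] p0, (p1 ∧ p1) ⊢ p0
      [Ax] p0 ⊢ p0

Result: YES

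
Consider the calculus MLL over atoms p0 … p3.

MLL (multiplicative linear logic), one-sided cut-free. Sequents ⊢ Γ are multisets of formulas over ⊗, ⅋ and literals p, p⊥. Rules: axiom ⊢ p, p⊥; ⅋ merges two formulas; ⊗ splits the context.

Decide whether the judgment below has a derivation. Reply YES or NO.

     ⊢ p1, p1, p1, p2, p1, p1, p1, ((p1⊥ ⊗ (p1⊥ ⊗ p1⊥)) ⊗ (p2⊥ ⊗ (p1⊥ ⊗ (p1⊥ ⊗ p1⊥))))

Derivation trace:
[⊗]  ⊢ p1, p1, p1, p2, p1, p1, p1, ((p1⊥ ⊗ (p1⊥ ⊗ p1⊥)) ⊗ (p2⊥ ⊗ (p1⊥ ⊗ (p1⊥ ⊗ p1⊥))))
  [⊗]  ⊢ p1, p1, p1, (p1⊥ ⊗ (p1⊥ ⊗ p1⊥))
    [Ax]  ⊢ p1, p1⊥
    [⊗]  ⊢ p1, p1, (p1⊥ ⊗ p1⊥)
      [Ax]  ⊢ p1, p1⊥
      [Ax]  ⊢ p1, p1⊥
  [⊗]  ⊢ p2, p1, p1, p1, (p2⊥ ⊗ (p1⊥ ⊗ (p1⊥ ⊗ p1⊥)))
    [Ax]  ⊢ p2, p2⊥
    [⊗]  ⊢ p1, p1, p1, (p1⊥ ⊗ (p1⊥ ⊗ p1⊥))
      [Ax]  ⊢ p1, p1⊥
      [⊗]  ⊢ p1, p1, (p1⊥ ⊗ p1⊥)
        [Ax]  ⊢ p1, p1⊥
        [Ax]  ⊢ p1, p1⊥

Result: YES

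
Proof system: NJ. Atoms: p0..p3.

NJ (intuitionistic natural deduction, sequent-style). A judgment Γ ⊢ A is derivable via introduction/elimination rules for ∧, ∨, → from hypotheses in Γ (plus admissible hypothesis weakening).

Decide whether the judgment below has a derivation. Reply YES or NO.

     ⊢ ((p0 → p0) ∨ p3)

Proof tree:
[∨I₁]  ⊢ ((p0 → p0) ∨ p3)
  [→I]  ⊢ (p0 → p0)
    [Ax] p0 ⊢ p0

Result: YES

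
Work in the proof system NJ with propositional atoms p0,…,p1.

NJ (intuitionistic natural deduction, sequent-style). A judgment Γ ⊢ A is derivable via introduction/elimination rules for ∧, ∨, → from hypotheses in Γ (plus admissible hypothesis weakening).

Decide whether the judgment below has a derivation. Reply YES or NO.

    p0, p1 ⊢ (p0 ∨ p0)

Proof tree:
[Wk] p0, p1 ⊢ (p0 ∨ p0)
  [∨I₁] p0 ⊢ (p0 ∨ p0)
    [Ax] p0 ⊢ p0

Result: YES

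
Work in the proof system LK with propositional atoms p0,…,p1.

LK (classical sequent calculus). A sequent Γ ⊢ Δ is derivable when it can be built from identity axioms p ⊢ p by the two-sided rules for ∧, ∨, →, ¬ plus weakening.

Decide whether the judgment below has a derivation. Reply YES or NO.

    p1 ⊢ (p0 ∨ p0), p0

Truth-table refutation:
  v=00: Γ:[p1=F] Δ:[(p0 ∨ p0)=F, p0=F] refutes=False
  v=01: Γ:[p1=T] Δ:[(p0 ∨ p0)=F, p0=F] refutes=True  ← countermodel

Result: NO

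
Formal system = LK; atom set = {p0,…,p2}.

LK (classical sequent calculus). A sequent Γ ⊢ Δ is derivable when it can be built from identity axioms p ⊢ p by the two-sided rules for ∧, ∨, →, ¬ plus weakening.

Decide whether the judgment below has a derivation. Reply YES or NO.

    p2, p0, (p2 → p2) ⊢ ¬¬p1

Enumerate valuations to refute Γ ⊢ Δ:
  v=000: Γ:[p2=F, p0=F, (p2 → p2)=T] Δ:[¬¬p1=F] refutes=False
  v=001: Γ:[p2=T, p0=F, (p2 → p2)=T] Δ:[¬¬p1=F] refutes=False
  v=010: Γ:[p2=F, p0=F, (p2 → p2)=T] Δ:[¬¬p1=T] refutes=False
  v=011: Γ:[p2=T, p0=F, (p2 → p2)=T] Δ:[¬¬p1=T] refutes=False
  v=100: Γ:[p2=F, p0=T, (p2 → p2)=T] Δ:[¬¬p1=F] refutes=False
  v=101: Γ:[p2=T, p0=T, (p2 → p2)=T] Δ:[¬¬p1=F] refutes=True  ← countermodel

Result: NO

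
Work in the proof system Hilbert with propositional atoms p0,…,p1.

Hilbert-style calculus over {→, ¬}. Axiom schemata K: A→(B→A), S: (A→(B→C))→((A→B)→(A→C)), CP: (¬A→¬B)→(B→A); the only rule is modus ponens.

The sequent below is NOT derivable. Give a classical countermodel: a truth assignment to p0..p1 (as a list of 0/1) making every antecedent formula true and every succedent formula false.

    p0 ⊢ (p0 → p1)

Search for a countermodel by truth-table:
  v=00: Γ:[p0=F] Δ:[(p0 → p1)=T] refutes=False
  v=01: Γ:[p0=F] Δ:[(p0 → p1)=T] refutes=False
  v=10: Γ:[p0=T] Δ:[(p0 → p1)=F] refutes=True  ← countermodel

Result: [1, 0]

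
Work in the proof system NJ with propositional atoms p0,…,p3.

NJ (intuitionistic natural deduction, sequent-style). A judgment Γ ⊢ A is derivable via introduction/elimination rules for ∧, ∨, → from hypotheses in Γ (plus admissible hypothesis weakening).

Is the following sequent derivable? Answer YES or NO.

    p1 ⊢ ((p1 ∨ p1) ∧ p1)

Derivation trace:
[∧I] p1 ⊢ ((p1 ∨ p1) ∧ p1)
  [∨I₂] p1 ⊢ (p1 ∨ p1)
    [Ax] p1 ⊢ p1
  [Ax] p1 ⊢ p1

Result: YES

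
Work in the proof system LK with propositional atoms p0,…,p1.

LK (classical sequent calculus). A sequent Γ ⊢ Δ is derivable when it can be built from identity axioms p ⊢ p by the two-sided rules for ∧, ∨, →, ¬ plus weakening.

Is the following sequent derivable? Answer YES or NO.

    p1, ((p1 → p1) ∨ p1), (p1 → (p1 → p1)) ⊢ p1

Derivation trace:
[→L] p1, ((p1 → p1) ∨ p1), (p1 → (p1 → p1)) ⊢ p1
  [∨L] p1, ((p1 → p1) ∨ p1) ⊢ p1
    [→L] p1, (p1 → p1) ⊢ p1
      [Ax] p1 ⊢ p1
      [Ax] p1 ⊢ p1
    [Ax] p1 ⊢ p1
  [→L] p1, (p1 → p1) ⊢ p1
    [Ax] p1 ⊢ p1
    [Ax] p1 ⊢ p1

Result: YES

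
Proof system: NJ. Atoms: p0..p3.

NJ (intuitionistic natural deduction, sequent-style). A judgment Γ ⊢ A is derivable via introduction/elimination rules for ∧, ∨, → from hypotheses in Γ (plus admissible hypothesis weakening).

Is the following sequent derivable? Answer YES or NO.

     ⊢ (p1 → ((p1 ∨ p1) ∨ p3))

Derivation (root first):
[→I]  ⊢ (p1 → ((p1 ∨ p1) ∨ p3))
  [∨I₁] p1 ⊢ ((p1 ∨ p1) ∨ p3)
    [∨I₂] p1 ⊢ (p1 ∨ p1)
      [Ax] p1 ⊢ p1

Result: YES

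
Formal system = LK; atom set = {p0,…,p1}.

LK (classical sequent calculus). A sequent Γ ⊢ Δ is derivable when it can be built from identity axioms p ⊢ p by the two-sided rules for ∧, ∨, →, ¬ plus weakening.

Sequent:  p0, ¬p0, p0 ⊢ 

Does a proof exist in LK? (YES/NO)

Derivation (root first):
[WL] p0, ¬p0, p0 ⊢ 
  [¬L] p0, ¬p0 ⊢ 
    [Ax] p0 ⊢ p0

Result: YES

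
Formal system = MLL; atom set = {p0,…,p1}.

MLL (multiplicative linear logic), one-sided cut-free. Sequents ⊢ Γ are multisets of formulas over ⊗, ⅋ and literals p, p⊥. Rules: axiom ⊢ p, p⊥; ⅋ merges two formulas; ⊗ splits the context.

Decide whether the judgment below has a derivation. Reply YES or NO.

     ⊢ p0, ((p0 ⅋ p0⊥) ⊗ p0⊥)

Derivation trace:
[⊗]  ⊢ p0, ((p0 ⅋ p0⊥) ⊗ p0⊥)
  [⅋]  ⊢ (p0 ⅋ p0⊥)
    [Ax]  ⊢ p0, p0⊥
  [Ax]  ⊢ p0, p0⊥

Result: YES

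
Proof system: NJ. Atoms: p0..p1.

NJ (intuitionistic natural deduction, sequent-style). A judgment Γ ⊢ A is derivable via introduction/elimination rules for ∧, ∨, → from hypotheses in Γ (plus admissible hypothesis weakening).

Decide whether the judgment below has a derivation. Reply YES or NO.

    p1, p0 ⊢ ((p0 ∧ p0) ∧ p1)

Derivation trace:
[∧I] p1, p0 ⊢ ((p0 ∧ p0) ∧ p1)
  [∧I] p0 ⊢ (p0 ∧ p0)
    [Ax] p0 ⊢ p0
    [Ax] p0 ⊢ p0
  [Ax] p1 ⊢ p1

Result: YES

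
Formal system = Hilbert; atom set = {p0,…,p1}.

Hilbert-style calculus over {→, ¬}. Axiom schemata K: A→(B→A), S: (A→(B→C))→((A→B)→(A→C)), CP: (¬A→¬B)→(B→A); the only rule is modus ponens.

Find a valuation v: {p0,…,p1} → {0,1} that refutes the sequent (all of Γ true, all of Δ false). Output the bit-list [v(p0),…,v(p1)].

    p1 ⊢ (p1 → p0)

Search for a countermodel by truth-table:
  v=00: Γ:[p1=F] Δ:[(p1 → p0)=T] refutes=False
  v=01: Γ:[p1=T] Δ:[(p1 → p0)=F] refutes=True  ← countermodel

Result: [0, 1]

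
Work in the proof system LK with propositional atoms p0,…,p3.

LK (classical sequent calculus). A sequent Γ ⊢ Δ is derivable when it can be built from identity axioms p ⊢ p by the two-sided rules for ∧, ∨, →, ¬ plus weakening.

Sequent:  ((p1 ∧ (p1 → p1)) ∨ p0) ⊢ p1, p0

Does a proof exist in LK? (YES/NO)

Derivation (root first):
[∨L] ((p1 ∧ (p1 → p1)) ∨ p0) ⊢ p1, p0
  [∧L] (p1 ∧ (p1 → p1)) ⊢ p1
    [→L] p1, (p1 → p1) ⊢ p1
      [Ax] p1 ⊢ p1
      [Ax] p1 ⊢ p1
  [Ax] p0 ⊢ p0

Result: YES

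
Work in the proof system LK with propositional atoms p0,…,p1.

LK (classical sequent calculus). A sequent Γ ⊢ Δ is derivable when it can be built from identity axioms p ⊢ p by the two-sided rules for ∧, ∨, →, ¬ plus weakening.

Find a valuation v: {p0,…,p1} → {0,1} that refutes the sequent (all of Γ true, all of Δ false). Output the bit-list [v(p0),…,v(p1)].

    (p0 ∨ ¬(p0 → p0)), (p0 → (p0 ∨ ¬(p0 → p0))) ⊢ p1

Truth-table refutation:
  v=00: Γ:[(p0 ∨ ¬(p0 → p0))=F, (p0 → (p0 ∨ ¬(p0 → p0)))=T] Δ:[p1=F] refutes=False
  v=01: Γ:[(p0 ∨ ¬(p0 → p0))=F, (p0 → (p0 ∨ ¬(p0 → p0)))=T] Δ:[p1=T] refutes=False
  v=10: Γ:[(p0 ∨ ¬(p0 → p0))=T, (p0 → (p0 ∨ ¬(p0 → p0)))=T] Δ:[p1=F] refutes=True  ← countermodel

Result: [1, 0]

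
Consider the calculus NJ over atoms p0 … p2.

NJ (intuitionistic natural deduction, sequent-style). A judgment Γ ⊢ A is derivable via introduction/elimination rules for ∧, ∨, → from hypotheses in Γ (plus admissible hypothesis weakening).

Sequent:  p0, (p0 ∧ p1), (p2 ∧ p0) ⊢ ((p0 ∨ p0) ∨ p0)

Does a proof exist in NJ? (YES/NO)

Proof tree:
[∨I₁] p0, (p0 ∧ p1), (p2 ∧ p0) ⊢ ((p0 ∨ p0) ∨ p0)
  [Wk] p0, (p0 ∧ p1), (p2 ∧ p0) ⊢ (p0 ∨ p0)
    [Wk] p0, (p0 ∧ p1) ⊢ (p0 ∨ p0)
      [∨I₂] p0 ⊢ (p0 ∨ p0)
        [Ax] p0 ⊢ p0

Result: YES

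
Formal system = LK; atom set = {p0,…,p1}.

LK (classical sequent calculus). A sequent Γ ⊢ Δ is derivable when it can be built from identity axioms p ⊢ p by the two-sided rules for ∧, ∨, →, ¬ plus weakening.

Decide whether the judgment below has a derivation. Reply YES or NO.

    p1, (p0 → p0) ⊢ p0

Truth-table refutation:
  v=00: Γ:[p1=F, (p0 → p0)=T] Δ:[p0=F] refutes=False
  v=01: Γ:[p1=T, (p0 → p0)=T] Δ:[p0=F] refutes=True  ← countermodel

Result: NO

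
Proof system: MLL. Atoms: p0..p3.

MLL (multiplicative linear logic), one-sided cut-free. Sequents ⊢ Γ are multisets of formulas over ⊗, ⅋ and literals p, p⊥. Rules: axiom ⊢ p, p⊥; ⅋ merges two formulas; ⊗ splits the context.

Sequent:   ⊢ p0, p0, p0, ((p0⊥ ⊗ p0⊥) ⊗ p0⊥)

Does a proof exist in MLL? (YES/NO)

Derivation trace:
[⊗]  ⊢ p0, p0, p0, ((p0⊥ ⊗ p0⊥) ⊗ p0⊥)
  [⊗]  ⊢ p0, p0, (p0⊥ ⊗ p0⊥)
    [Ax]  ⊢ p0, p0⊥
    [Ax]  ⊢ p0, p0⊥
  [Ax]  ⊢ p0, p0⊥

Result: YES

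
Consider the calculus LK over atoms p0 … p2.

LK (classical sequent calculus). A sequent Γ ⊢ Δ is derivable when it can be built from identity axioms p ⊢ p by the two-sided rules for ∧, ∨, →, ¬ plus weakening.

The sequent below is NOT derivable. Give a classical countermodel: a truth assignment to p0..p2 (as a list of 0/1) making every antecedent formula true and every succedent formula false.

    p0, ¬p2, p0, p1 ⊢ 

Truth-table refutation:
  v=000: Γ:[p0=F, ¬p2=T, p0=F, p1=F] Δ:[] refutes=False
  v=001: Γ:[p0=F, ¬p2=F, p0=F, p1=F] Δ:[] refutes=False
  v=010: Γ:[p0=F, ¬p2=T, p0=F, p1=T] Δ:[] refutes=False
  v=011: Γ:[p0=F, ¬p2=F, p0=F, p1=T] Δ:[] refutes=False
  v=100: Γ:[p0=T, ¬p2=T, p0=T, p1=F] Δ:[] refutes=False
  v=101: Γ:[p0=T, ¬p2=F, p0=T, p1=F] Δ:[] refutes=False
  v=110: Γ:[p0=T, ¬p2=T, p0=T, p1=T] Δ:[] refutes=True  ← countermodel

Result: [1, 1, 0]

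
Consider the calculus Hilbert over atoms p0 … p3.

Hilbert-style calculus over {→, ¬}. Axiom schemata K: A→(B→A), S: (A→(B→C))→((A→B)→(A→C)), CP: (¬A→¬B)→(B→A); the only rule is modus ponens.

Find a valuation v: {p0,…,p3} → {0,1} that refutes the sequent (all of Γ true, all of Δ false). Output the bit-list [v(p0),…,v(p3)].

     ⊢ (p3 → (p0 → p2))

Search for a countermodel by truth-table:
  v=0000: Γ:[] Δ:[(p3 → (p0 → p2))=T] refutes=False
  v=0001: Γ:[] Δ:[(p3 → (p0 → p2))=T] refutes=False
  v=0010: Γ:[] Δ:[(p3 → (p0 → p2))=T] refutes=False
  v=0011: Γ:[] Δ:[(p3 → (p0 → p2))=T] refutes=False
  v=0100: Γ:[] Δ:[(p3 → (p0 → p2))=T] refutes=False
  v=0101: Γ:[] Δ:[(p3 → (p0 → p2))=T] refutes=False
  v=0110: Γ:[] Δ:[(p3 → (p0 → p2))=T] refutes=False
  v=0111: Γ:[] Δ:[(p3 → (p0 → p2))=T] refutes=False
  v=1000: Γ:[] Δ:[(p3 → (p0 → p2))=T] refutes=False
  v=1001: Γ:[] Δ:[(p3 → (p0 → p2))=F] refutes=True  ← countermodel

Result: [1, 0, 0, 1]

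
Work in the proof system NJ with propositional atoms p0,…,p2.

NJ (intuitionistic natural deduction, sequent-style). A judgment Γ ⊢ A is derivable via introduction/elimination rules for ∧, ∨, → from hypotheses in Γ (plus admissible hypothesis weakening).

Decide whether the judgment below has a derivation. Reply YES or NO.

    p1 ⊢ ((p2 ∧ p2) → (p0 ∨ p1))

Derivation (root first):
[→I] p1 ⊢ ((p2 ∧ p2) → (p0 ∨ p1))
  [Wk] p1, (p2 ∧ p2) ⊢ (p0 ∨ p1)
    [∨I₂] p1 ⊢ (p0 ∨ p1)
      [Ax] p1 ⊢ p1

Result: YES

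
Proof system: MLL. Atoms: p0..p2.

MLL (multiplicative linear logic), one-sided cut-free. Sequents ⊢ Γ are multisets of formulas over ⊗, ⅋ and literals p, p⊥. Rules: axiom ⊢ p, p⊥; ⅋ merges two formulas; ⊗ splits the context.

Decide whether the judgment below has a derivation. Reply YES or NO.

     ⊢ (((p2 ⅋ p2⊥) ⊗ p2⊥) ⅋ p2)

Derivation trace:
[⅋]  ⊢ (((p2 ⅋ p2⊥) ⊗ p2⊥) ⅋ p2)
  [⊗]  ⊢ p2, ((p2 ⅋ p2⊥) ⊗ p2⊥)
    [⅋]  ⊢ (p2 ⅋ p2⊥)
      [Ax]  ⊢ p2, p2⊥
    [Ax]  ⊢ p2, p2⊥

Result: YES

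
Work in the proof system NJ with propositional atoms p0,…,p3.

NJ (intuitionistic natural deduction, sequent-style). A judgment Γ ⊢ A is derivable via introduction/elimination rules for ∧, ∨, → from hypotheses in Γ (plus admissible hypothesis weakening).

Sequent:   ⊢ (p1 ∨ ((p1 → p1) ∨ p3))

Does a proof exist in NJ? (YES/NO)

Derivation trace:
[∨I₂]  ⊢ (p1 ∨ ((p1 → p1) ∨ p3))
  [∨I₁]  ⊢ ((p1 → p1) ∨ p3)
    [→I]  ⊢ (p1 → p1)
      [Ax] p1 ⊢ p1

Result: YES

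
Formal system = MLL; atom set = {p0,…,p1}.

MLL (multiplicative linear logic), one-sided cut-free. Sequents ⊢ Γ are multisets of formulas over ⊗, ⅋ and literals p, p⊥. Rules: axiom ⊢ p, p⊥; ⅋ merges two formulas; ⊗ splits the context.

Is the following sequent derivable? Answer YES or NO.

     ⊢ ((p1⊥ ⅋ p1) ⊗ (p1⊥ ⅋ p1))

Derivation (root first):
[⊗]  ⊢ ((p1⊥ ⅋ p1) ⊗ (p1⊥ ⅋ p1))
  [⅋]  ⊢ (p1⊥ ⅋ p1)
    [Ax]  ⊢ p1, p1⊥
  [⅋]  ⊢ (p1⊥ ⅋ p1)
    [Ax]  ⊢ p1, p1⊥

Result: YES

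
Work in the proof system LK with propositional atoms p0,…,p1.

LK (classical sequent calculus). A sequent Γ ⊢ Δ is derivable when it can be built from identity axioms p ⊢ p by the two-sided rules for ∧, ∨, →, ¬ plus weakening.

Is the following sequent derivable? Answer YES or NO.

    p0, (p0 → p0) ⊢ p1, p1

Search for a countermodel by truth-table:
  v=00: Γ:[p0=F, (p0 → p0)=T] Δ:[p1=F, p1=F] refutes=False
  v=01: Γ:[p0=F, (p0 → p0)=T] Δ:[p1=T, p1=T] refutes=False
  v=10: Γ:[p0=T, (p0 → p0)=T] Δ:[p1=F, p1=F] refutes=True  ← countermodel

Result: NO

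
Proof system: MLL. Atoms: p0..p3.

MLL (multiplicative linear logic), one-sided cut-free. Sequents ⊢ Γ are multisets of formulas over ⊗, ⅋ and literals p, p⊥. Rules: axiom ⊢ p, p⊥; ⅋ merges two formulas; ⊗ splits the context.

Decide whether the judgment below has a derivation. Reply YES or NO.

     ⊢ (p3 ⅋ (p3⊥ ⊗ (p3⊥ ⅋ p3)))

Derivation trace:
[⅋]  ⊢ (p3 ⅋ (p3⊥ ⊗ (p3⊥ ⅋ p3)))
  [⊗]  ⊢ p3, (p3⊥ ⊗ (p3⊥ ⅋ p3))
    [Ax]  ⊢ p3, p3⊥
    [⅋]  ⊢ (p3⊥ ⅋ p3)
      [Ax]  ⊢ p3, p3⊥

Result: YES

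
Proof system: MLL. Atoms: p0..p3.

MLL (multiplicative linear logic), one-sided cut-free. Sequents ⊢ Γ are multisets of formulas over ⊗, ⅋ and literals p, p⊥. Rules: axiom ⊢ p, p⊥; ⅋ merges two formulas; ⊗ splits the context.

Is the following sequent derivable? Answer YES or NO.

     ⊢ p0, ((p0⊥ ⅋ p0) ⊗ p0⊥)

Derivation trace:
[⊗]  ⊢ p0, ((p0⊥ ⅋ p0) ⊗ p0⊥)
  [⅋]  ⊢ (p0⊥ ⅋ p0)
    [Ax]  ⊢ p0, p0⊥
  [Ax]  ⊢ p0, p0⊥

Result: YES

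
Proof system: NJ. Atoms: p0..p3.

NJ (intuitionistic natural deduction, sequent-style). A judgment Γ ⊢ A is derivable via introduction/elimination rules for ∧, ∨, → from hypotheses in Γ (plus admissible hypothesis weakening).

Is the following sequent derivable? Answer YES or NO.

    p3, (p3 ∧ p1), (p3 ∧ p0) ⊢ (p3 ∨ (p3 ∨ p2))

Proof tree:
[∨I₂] p3, (p3 ∧ p1), (p3 ∧ p0) ⊢ (p3 ∨ (p3 ∨ p2))
  [∨I₁] p3, (p3 ∧ p1), (p3 ∧ p0) ⊢ (p3 ∨ p2)
    [Wk] p3, (p3 ∧ p1), (p3 ∧ p0) ⊢ p3
      [Wk] p3, (p3 ∧ p1) ⊢ p3
        [Ax] p3 ⊢ p3

Result: YES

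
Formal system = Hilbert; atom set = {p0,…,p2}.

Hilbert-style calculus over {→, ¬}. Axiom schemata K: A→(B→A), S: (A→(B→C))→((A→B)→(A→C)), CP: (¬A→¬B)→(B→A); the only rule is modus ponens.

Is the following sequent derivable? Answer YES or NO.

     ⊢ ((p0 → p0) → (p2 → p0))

Truth-table refutation:
  v=000: Γ:[] Δ:[((p0 → p0) → (p2 → p0))=T] refutes=False
  v=001: Γ:[] Δ:[((p0 → p0) → (p2 → p0))=F] refutes=True  ← countermodel

Result: NO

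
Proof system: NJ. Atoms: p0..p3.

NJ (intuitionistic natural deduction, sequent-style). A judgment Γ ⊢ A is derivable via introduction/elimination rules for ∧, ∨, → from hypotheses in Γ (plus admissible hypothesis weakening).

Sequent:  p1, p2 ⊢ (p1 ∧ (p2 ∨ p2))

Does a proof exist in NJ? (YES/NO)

Derivation (root first):
[∧I] p1, p2 ⊢ (p1 ∧ (p2 ∨ p2))
  [Ax] p1 ⊢ p1
  [∨I₂] p2 ⊢ (p2 ∨ p2)
    [Ax] p2 ⊢ p2

Result: YES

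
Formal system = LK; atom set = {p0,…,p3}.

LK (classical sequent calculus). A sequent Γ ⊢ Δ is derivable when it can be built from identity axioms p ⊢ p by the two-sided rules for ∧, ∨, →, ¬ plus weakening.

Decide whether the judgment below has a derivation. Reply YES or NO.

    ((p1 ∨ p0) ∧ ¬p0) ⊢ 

Search for a countermodel by truth-table:
  v=0000: Γ:[((p1 ∨ p0) ∧ ¬p0)=F] Δ:[] refutes=False
  v=0001: Γ:[((p1 ∨ p0) ∧ ¬p0)=F] Δ:[] refutes=False
  v=0010: Γ:[((p1 ∨ p0) ∧ ¬p0)=F] Δ:[] refutes=False
  v=0011: Γ:[((p1 ∨ p0) ∧ ¬p0)=F] Δ:[] refutes=False
  v=0100: Γ:[((p1 ∨ p0) ∧ ¬p0)=T] Δ:[] refutes=True  ← countermodel

Result: NO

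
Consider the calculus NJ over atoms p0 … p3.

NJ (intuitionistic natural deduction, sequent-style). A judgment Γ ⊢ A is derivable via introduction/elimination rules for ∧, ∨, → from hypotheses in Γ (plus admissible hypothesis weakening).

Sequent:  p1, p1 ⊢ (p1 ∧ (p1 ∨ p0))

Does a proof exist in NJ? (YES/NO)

Derivation (root first):
[Wk] p1, p1 ⊢ (p1 ∧ (p1 ∨ p0))
  [∧I] p1 ⊢ (p1 ∧ (p1 ∨ p0))
    [Ax] p1 ⊢ p1
    [∨I₁] p1 ⊢ (p1 ∨ p0)
      [Ax] p1 ⊢ p1

Result: YES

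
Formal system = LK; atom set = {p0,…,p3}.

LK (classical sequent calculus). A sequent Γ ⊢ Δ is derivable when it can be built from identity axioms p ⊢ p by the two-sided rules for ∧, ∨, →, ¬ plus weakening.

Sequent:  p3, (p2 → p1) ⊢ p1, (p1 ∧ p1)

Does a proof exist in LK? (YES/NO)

Search for a countermodel by truth-table:
  v=0000: Γ:[p3=F, (p2 → p1)=T] Δ:[p1=F, (p1 ∧ p1)=F] refutes=False
  v=0001: Γ:[p3=T, (p2 → p1)=T] Δ:[p1=F, (p1 ∧ p1)=F] refutes=True  ← countermodel

Result: NO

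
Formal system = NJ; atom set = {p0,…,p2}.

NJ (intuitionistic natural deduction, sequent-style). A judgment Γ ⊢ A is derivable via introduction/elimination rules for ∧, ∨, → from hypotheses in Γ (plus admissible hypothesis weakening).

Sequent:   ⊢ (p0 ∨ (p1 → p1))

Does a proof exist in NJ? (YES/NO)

Derivation trace:
[∨I₂]  ⊢ (p0 ∨ (p1 → p1))
  [→I]  ⊢ (p1 → p1)
    [Ax] p1 ⊢ p1

Result: YES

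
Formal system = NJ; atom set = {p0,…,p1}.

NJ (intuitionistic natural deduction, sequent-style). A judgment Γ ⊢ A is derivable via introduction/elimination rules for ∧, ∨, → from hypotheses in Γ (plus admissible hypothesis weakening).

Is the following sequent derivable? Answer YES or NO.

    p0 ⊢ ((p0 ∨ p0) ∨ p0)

Derivation trace:
[∨I₁] p0 ⊢ ((p0 ∨ p0) ∨ p0)
  [∨I₁] p0 ⊢ (p0 ∨ p0)
    [Ax] p0 ⊢ p0

Result: YES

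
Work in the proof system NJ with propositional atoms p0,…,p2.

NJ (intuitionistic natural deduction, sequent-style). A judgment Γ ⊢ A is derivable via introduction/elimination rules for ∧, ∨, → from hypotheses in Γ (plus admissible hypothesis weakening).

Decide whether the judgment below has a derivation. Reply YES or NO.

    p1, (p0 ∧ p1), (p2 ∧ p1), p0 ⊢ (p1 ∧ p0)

Derivation (root first):
[∧I] p1, (p0 ∧ p1), (p2 ∧ p1), p0 ⊢ (p1 ∧ p0)
  [Ax] p1 ⊢ p1
  [Wk] p0, (p0 ∧ p1), (p2 ∧ p1) ⊢ p0
    [Wk] p0, (p0 ∧ p1) ⊢ p0
      [Ax] p0 ⊢ p0

Result: YES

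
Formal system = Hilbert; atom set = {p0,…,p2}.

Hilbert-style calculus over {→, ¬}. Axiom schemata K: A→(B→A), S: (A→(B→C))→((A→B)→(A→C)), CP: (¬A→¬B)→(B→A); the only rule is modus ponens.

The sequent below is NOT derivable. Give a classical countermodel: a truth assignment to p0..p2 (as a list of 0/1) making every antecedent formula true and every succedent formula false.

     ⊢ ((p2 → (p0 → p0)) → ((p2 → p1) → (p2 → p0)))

Search for a countermodel by truth-table:
  v=000: Γ:[] Δ:[((p2 → (p0 → p0)) → ((p2 → p1) → (p2 → p0)))=T] refutes=False
  v=001: Γ:[] Δ:[((p2 → (p0 → p0)) → ((p2 → p1) → (p2 → p0)))=T] refutes=False
  v=010: Γ:[] Δ:[((p2 → (p0 → p0)) → ((p2 → p1) → (p2 → p0)))=T] refutes=False
  v=011: Γ:[] Δ:[((p2 → (p0 → p0)) → ((p2 → p1) → (p2 → p0)))=F] refutes=True  ← countermodel

Result: [0, 1, 1]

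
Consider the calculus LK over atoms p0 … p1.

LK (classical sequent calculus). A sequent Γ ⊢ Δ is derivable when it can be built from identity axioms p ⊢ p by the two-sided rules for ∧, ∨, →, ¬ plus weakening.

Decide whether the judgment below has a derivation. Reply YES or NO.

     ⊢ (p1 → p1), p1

Proof tree:
[WR]  ⊢ (p1 → p1), p1
  [→R]  ⊢ (p1 → p1)
    [Ax] p1 ⊢ p1

Result: YES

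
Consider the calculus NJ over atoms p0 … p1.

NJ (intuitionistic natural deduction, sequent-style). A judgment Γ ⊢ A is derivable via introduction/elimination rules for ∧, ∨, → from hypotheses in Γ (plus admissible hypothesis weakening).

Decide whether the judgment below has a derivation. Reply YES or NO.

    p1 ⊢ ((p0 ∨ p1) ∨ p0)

Proof tree:
[∨I₁] p1 ⊢ ((p0 ∨ p1) ∨ p0)
  [∨I₂] p1 ⊢ (p0 ∨ p1)
    [Ax] p1 ⊢ p1

Result: YES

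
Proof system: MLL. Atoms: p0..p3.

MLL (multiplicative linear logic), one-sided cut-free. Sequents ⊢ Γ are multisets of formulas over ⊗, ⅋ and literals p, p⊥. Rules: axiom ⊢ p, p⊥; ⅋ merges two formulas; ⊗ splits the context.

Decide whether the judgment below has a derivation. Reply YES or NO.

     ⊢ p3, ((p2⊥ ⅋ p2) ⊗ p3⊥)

Derivation (root first):
[⊗]  ⊢ p3, ((p2⊥ ⅋ p2) ⊗ p3⊥)
  [⅋]  ⊢ (p2⊥ ⅋ p2)
    [Ax]  ⊢ p2, p2⊥
  [Ax]  ⊢ p3, p3⊥

Result: YES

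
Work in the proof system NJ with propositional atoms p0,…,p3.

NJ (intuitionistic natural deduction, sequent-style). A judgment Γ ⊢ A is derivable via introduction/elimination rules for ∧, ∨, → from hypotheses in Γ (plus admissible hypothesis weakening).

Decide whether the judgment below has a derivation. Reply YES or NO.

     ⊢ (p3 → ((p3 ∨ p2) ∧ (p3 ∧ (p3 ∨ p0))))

Derivation (root first):
[→I]  ⊢ (p3 → ((p3 ∨ p2) ∧ (p3 ∧ (p3 ∨ p0))))
  [∧I] p3 ⊢ ((p3 ∨ p2) ∧ (p3 ∧ (p3 ∨ p0)))
    [∨I₁] p3 ⊢ (p3 ∨ p2)
      [Ax] p3 ⊢ p3
    [∧I] p3 ⊢ (p3 ∧ (p3 ∨ p0))
      [Ax] p3 ⊢ p3
      [∨I₁] p3 ⊢ (p3 ∨ p0)
        [Ax] p3 ⊢ p3

Result: YES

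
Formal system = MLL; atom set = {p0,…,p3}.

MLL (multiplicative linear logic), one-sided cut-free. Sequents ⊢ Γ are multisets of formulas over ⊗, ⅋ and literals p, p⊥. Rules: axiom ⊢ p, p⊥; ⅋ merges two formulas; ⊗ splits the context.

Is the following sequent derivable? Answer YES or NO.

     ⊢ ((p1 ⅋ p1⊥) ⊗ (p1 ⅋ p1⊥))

Derivation trace:
[⊗]  ⊢ ((p1 ⅋ p1⊥) ⊗ (p1 ⅋ p1⊥))
  [⅋]  ⊢ (p1 ⅋ p1⊥)
    [Ax]  ⊢ p1, p1⊥
  [⅋]  ⊢ (p1 ⅋ p1⊥)
    [Ax]  ⊢ p1, p1⊥

Result: YES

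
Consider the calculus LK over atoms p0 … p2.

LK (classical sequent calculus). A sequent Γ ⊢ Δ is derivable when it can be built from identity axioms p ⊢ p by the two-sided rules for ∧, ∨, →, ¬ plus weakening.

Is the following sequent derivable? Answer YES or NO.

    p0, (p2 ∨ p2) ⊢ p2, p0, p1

Derivation (root first):
[WR] p0, (p2 ∨ p2) ⊢ p2, p0, p1
  [∨L] p0, (p2 ∨ p2) ⊢ p2, p0
    [WR] p2 ⊢ p2, p2
      [Ax] p2 ⊢ p2
    [WL] p0, p2 ⊢ p0, p2
      [WR] p0 ⊢ p0, p2
        [Ax] p0 ⊢ p0

Result: YES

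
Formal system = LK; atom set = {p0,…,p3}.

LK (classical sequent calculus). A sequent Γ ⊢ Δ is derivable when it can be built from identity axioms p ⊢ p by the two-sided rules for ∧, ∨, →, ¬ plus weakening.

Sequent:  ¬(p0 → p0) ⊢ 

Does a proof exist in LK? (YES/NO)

Proof tree:
[¬L] ¬(p0 → p0) ⊢ 
  [→R]  ⊢ (p0 → p0)
    [Ax] p0 ⊢ p0

Result: YES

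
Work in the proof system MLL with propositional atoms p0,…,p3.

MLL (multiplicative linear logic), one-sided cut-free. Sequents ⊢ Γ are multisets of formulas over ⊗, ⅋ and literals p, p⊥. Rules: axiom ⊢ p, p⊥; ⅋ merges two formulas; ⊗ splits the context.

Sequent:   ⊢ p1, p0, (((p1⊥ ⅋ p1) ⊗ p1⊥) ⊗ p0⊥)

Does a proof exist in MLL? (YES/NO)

Derivation trace:
[⊗]  ⊢ p1, p0, (((p1⊥ ⅋ p1) ⊗ p1⊥) ⊗ p0⊥)
  [⊗]  ⊢ p1, ((p1⊥ ⅋ p1) ⊗ p1⊥)
    [⅋]  ⊢ (p1⊥ ⅋ p1)
      [Ax]  ⊢ p1, p1⊥
    [Ax]  ⊢ p1, p1⊥
  [Ax]  ⊢ p0, p0⊥

Result: YES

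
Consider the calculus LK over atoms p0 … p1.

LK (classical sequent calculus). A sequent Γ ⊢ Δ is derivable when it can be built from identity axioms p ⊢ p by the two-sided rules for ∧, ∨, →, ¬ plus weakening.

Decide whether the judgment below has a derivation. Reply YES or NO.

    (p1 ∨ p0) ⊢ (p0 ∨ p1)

Derivation (root first):
[∨R] (p1 ∨ p0) ⊢ (p0 ∨ p1)
  [∨L] (p1 ∨ p0) ⊢ p1, p0
    [Ax] p1 ⊢ p1
    [Ax] p0 ⊢ p0

Result: YES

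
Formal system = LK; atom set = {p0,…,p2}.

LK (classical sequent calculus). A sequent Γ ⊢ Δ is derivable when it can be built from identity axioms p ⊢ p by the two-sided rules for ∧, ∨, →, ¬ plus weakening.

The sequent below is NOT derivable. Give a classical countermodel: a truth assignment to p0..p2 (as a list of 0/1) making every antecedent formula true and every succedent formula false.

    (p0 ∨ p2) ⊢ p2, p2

Enumerate valuations to refute Γ ⊢ Δ:
  v=000: Γ:[(p0 ∨ p2)=F] Δ:[p2=F, p2=F] refutes=False
  v=001: Γ:[(p0 ∨ p2)=T] Δ:[p2=T, p2=T] refutes=False
  v=010: Γ:[(p0 ∨ p2)=F] Δ:[p2=F, p2=F] refutes=False
  v=011: Γ:[(p0 ∨ p2)=T] Δ:[p2=T, p2=T] refutes=False
  v=100: Γ:[(p0 ∨ p2)=T] Δ:[p2=F, p2=F] refutes=True  ← countermodel

Result: [1, 0, 0]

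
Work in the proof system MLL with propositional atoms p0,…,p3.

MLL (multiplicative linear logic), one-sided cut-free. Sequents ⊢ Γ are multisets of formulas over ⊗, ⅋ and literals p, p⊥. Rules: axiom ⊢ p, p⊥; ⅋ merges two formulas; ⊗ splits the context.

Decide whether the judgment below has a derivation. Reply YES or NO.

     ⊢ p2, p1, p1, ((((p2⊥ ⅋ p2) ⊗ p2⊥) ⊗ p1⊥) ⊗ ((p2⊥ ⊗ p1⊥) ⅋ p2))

Derivation (root first):
[⊗]  ⊢ p2, p1, p1, ((((p2⊥ ⅋ p2) ⊗ p2⊥) ⊗ p1⊥) ⊗ ((p2⊥ ⊗ p1⊥) ⅋ p2))
  [⊗]  ⊢ p2, p1, (((p2⊥ ⅋ p2) ⊗ p2⊥) ⊗ p1⊥)
    [⊗]  ⊢ p2, ((p2⊥ ⅋ p2) ⊗ p2⊥)
      [⅋]  ⊢ (p2⊥ ⅋ p2)
        [Ax]  ⊢ p2, p2⊥
      [Ax]  ⊢ p2, p2⊥
    [Ax]  ⊢ p1, p1⊥
  [⅋]  ⊢ p1, ((p2⊥ ⊗ p1⊥) ⅋ p2)
    [⊗]  ⊢ p2, p1, (p2⊥ ⊗ p1⊥)
      [Ax]  ⊢ p2, p2⊥
      [Ax]  ⊢ p1, p1⊥

Result: YES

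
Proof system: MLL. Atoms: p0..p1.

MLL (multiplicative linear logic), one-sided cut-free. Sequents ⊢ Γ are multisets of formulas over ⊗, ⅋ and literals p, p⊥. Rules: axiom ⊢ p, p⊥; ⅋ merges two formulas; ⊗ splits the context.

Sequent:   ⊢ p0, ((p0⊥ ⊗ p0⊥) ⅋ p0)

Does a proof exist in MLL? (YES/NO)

Derivation trace:
[⅋]  ⊢ p0, ((p0⊥ ⊗ p0⊥) ⅋ p0)
  [⊗]  ⊢ p0, p0, (p0⊥ ⊗ p0⊥)
    [Ax]  ⊢ p0, p0⊥
    [Ax]  ⊢ p0, p0⊥

Result: YES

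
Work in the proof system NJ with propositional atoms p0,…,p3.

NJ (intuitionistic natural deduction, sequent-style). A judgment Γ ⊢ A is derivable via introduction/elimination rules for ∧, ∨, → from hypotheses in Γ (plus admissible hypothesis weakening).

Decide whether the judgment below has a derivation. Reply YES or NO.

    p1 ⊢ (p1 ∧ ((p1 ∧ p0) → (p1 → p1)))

Derivation (root first):
[∧I] p1 ⊢ (p1 ∧ ((p1 ∧ p0) → (p1 → p1)))
  [Ax] p1 ⊢ p1
  [→I]  ⊢ ((p1 ∧ p0) → (p1 → p1))
    [Wk] (p1 ∧ p0) ⊢ (p1 → p1)
      [→I]  ⊢ (p1 → p1)
        [Ax] p1 ⊢ p1

Result: YES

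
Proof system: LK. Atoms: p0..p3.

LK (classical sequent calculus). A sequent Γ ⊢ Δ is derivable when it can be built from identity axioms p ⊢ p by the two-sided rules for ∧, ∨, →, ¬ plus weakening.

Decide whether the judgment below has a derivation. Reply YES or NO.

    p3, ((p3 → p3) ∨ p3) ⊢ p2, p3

Derivation (root first):
[∨L] p3, ((p3 → p3) ∨ p3) ⊢ p2, p3
  [→L] p3, (p3 → p3) ⊢ p3
    [Ax] p3 ⊢ p3
    [Ax] p3 ⊢ p3
  [WR] p3 ⊢ p3, p2
    [Ax] p3 ⊢ p3

Result: YES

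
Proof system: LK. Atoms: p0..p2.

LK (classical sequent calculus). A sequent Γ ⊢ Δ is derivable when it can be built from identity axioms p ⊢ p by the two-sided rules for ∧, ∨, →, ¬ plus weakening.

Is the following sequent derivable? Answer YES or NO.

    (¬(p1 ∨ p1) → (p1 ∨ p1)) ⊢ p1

Proof tree:
[→L] (¬(p1 ∨ p1) → (p1 ∨ p1)) ⊢ p1
  [¬R]  ⊢ p1, ¬(p1 ∨ p1)
    [∨L] (p1 ∨ p1) ⊢ p1
      [Ax] p1 ⊢ p1
      [Ax] p1 ⊢ p1
  [∨L] (p1 ∨ p1) ⊢ p1
    [Ax] p1 ⊢ p1
    [Ax] p1 ⊢ p1

Result: YES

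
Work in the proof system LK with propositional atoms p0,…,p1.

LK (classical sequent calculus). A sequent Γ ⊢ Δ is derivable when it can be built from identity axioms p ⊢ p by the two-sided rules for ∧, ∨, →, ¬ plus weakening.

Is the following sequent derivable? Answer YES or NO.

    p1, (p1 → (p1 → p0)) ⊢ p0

Derivation trace:
[→L] p1, (p1 → (p1 → p0)) ⊢ p0
  [Ax] p1 ⊢ p1
  [→L] p1, (p1 → p0) ⊢ p0
    [Ax] p1 ⊢ p1
    [Ax] p0 ⊢ p0

Result: YES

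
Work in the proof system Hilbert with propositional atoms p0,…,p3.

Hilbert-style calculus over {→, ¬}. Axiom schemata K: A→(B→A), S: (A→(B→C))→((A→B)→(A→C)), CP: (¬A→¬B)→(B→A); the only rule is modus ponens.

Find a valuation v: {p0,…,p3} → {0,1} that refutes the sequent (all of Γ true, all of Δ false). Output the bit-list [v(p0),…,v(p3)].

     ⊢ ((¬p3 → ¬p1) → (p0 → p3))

Enumerate valuations to refute Γ ⊢ Δ:
  v=0000: Γ:[] Δ:[((¬p3 → ¬p1) → (p0 → p3))=T] refutes=False
  v=0001: Γ:[] Δ:[((¬p3 → ¬p1) → (p0 → p3))=T] refutes=False
  v=0010: Γ:[] Δ:[((¬p3 → ¬p1) → (p0 → p3))=T] refutes=False
  v=0011: Γ:[] Δ:[((¬p3 → ¬p1) → (p0 → p3))=T] refutes=False
  v=0100: Γ:[] Δ:[((¬p3 → ¬p1) → (p0 → p3))=T] refutes=False
  v=0101: Γ:[] Δ:[((¬p3 → ¬p1) → (p0 → p3))=T] refutes=False
  v=0110: Γ:[] Δ:[((¬p3 → ¬p1) → (p0 → p3))=T] refutes=False
  v=0111: Γ:[] Δ:[((¬p3 → ¬p1) → (p0 → p3))=T] refutes=False
  v=1000: Γ:[] Δ:[((¬p3 → ¬p1) → (p0 → p3))=F] refutes=True  ← countermodel

Result: [1, 0, 0, 0]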